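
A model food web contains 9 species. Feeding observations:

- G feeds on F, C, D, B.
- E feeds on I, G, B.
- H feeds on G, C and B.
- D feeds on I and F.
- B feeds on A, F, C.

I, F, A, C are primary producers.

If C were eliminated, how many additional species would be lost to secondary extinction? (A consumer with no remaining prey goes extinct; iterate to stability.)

Remove C.
Every predator of it retains at least one other prey: B still has F, A; G still has F, B, D; H still has B, G.
No consumer loses all prey, so no secondary extinctions occur.

0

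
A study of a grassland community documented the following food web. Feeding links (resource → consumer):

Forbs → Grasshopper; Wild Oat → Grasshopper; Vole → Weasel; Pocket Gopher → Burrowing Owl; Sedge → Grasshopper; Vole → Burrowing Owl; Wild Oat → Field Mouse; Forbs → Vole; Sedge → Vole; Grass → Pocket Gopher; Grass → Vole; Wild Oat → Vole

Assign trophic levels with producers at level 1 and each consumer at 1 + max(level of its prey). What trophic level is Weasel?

Forbs is a producer → level 1.
Vole eats Forbs (level 1); other prey at levels: Grass 1, Wild Oat 1, Sedge 1 → level 2.
Weasel eats Vole → level 3.

Trophic level 3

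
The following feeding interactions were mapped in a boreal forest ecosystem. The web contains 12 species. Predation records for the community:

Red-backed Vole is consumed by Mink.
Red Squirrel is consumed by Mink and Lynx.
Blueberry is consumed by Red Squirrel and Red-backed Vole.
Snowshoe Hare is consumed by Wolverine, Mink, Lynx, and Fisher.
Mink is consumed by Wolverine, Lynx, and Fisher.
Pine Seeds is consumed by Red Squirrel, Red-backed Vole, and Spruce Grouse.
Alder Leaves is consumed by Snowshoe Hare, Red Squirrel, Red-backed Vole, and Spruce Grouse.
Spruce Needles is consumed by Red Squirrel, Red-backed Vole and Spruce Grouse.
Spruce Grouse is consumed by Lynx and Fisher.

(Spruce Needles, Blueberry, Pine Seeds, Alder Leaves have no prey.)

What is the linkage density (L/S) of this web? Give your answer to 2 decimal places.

There are L = 24 links among S = 12 species.
L/S = 24/12 = 2.0000 ≈ 2.00.

L/S = 2.00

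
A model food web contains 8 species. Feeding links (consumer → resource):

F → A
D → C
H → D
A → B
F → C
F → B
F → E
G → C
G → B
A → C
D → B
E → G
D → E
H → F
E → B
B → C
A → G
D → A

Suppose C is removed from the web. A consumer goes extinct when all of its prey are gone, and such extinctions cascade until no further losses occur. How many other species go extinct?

Remove C.
Round 1: B (all prey gone) → extinct.
Round 2: G (all prey gone) → extinct.
Round 3: A (all prey gone), E (all prey gone) → extinct.
Round 4: F (all prey gone), D (all prey gone) → extinct.
Round 5: H (all prey gone) → extinct.
No further losses. Total secondary extinctions: 7.

7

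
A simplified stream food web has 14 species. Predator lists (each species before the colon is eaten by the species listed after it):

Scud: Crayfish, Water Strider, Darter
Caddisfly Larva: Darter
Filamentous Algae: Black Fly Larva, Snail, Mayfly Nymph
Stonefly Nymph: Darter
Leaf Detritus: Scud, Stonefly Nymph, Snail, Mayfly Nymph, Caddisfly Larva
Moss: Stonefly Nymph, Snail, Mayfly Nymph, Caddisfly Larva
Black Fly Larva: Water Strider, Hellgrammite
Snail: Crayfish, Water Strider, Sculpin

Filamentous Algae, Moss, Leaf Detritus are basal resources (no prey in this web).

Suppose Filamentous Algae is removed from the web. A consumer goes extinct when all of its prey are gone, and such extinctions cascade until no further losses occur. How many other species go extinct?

Remove Filamentous Algae.
Round 1: Black Fly Larva (all prey gone) → extinct.
Round 2: Hellgrammite (all prey gone) → extinct.
No further losses. Total secondary extinctions: 2.

2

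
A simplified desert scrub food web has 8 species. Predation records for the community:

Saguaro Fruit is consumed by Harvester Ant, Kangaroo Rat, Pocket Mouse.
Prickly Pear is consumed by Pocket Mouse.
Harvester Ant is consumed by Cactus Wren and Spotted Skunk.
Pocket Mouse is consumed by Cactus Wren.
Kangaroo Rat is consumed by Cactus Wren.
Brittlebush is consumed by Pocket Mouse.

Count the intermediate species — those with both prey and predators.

3

Intermediate species (has both prey and predators): Pocket Mouse, Kangaroo Rat, Harvester Ant.
Count: 3.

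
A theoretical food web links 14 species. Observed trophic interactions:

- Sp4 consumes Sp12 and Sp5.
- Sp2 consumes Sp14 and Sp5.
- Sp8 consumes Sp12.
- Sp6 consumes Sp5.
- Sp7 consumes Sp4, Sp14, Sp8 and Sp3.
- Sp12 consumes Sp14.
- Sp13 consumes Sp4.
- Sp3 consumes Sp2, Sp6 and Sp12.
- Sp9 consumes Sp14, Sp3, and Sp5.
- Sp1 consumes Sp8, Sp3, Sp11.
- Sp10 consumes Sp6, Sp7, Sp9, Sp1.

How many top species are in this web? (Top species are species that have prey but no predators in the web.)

Top species (has prey, but nothing eats it): Sp13, Sp10.
Count: 2.

2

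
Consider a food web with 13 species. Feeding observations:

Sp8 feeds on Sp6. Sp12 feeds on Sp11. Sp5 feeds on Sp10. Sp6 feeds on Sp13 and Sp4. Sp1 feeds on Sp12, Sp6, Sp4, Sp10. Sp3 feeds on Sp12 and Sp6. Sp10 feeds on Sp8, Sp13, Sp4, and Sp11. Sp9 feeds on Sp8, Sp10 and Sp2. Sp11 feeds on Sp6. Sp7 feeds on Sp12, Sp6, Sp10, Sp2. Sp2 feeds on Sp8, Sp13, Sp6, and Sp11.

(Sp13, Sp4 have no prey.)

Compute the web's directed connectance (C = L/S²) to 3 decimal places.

C = 0.160

The web has S = 13 species and L = 27 feeding links.
C = L / S² = 27 / 169 = 0.1598 ≈ 0.160.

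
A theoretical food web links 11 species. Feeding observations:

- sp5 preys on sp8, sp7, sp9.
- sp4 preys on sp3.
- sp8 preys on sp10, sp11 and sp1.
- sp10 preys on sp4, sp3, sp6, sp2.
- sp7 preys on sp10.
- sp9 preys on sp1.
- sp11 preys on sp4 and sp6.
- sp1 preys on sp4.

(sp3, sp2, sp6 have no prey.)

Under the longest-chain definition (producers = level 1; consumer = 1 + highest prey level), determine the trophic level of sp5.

Trophic level 5

sp3 is a producer → level 1.
sp4 eats sp3 → level 2.
sp1 eats sp4 → level 3.
sp9 eats sp1 → level 4.
sp5 eats sp9 (level 4); other prey at levels: sp7 4, sp8 4 → level 5.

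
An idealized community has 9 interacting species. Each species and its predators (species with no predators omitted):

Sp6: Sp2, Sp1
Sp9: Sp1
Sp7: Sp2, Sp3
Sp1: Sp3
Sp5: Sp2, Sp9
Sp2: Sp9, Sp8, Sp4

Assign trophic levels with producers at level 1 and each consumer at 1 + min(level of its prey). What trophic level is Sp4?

Sp7 is a producer → level 1.
Sp2 eats Sp7 → level 2.
Sp4 eats Sp2 → level 3.
No prey of Sp4 is below level 2, so 3 is the minimum.

Trophic level 3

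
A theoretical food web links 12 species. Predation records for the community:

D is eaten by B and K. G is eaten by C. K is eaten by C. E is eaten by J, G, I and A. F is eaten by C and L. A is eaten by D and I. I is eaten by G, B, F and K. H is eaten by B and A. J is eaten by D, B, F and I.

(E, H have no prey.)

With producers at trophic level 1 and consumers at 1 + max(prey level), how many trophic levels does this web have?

Producers (level 1): E, H.
E → A → I → K → C gives C level 5.
No species has a prey at level 5, so no species reaches level 6.

5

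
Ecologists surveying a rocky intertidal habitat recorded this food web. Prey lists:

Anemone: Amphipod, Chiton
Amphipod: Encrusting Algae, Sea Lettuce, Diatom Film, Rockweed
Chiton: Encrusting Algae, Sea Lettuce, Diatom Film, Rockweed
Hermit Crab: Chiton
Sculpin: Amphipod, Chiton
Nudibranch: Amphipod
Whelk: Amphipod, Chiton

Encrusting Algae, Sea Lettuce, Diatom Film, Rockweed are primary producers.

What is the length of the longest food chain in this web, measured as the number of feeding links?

One longest chain: Encrusting Algae → Amphipod → Whelk.
It has 3 species and 2 links.

2 links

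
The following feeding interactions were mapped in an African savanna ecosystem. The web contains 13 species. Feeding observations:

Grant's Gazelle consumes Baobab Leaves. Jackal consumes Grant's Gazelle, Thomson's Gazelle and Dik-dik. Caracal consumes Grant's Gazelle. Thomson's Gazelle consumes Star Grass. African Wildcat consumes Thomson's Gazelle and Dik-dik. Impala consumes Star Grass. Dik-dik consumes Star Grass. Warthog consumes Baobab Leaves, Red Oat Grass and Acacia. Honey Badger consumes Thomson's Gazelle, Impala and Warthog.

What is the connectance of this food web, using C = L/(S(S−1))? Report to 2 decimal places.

The web has S = 13 species and L = 16 feeding links.
C = L / (S(S−1)) = 16 / 156 = 0.1026 ≈ 0.10.

C = 0.10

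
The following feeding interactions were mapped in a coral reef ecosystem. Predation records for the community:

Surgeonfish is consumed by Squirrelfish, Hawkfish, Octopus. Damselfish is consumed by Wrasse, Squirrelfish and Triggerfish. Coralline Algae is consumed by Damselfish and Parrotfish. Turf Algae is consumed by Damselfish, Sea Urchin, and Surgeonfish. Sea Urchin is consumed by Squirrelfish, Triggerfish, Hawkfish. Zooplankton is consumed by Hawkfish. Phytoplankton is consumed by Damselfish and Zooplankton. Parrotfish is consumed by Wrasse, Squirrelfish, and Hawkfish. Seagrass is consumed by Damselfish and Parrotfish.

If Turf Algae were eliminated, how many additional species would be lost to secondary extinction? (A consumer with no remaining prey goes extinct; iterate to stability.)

Remove Turf Algae.
Round 1: Sea Urchin (all prey gone), Surgeonfish (all prey gone) → extinct.
Round 2: Octopus (all prey gone) → extinct.
No further losses. Total secondary extinctions: 3.

3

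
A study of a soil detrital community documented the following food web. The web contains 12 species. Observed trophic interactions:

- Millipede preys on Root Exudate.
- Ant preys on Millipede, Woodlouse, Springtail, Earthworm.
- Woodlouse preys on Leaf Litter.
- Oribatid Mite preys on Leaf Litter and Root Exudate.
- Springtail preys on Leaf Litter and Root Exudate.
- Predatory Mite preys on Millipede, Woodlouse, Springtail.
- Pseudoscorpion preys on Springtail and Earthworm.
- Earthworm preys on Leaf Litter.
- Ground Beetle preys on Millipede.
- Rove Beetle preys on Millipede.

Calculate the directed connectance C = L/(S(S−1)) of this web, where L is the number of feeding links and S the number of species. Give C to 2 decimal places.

C = 0.14

The web has S = 12 species and L = 18 feeding links.
C = L / (S(S−1)) = 18 / 132 = 0.1364 ≈ 0.14.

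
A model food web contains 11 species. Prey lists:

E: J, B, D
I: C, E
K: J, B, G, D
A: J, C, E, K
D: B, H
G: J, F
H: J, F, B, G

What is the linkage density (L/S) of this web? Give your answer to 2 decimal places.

There are L = 21 links among S = 11 species.
L/S = 21/11 = 1.9091 ≈ 1.91.

L/S = 1.91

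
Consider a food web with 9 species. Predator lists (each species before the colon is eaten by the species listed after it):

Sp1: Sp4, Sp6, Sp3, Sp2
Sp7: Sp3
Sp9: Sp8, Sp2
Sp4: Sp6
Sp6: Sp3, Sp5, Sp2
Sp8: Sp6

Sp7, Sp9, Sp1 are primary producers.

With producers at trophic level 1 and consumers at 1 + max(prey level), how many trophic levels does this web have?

Producers (level 1): Sp7, Sp9, Sp1.
Sp1 → Sp4 → Sp6 → Sp5 gives Sp5 level 4.
No species has a prey at level 4, so no species reaches level 5.

4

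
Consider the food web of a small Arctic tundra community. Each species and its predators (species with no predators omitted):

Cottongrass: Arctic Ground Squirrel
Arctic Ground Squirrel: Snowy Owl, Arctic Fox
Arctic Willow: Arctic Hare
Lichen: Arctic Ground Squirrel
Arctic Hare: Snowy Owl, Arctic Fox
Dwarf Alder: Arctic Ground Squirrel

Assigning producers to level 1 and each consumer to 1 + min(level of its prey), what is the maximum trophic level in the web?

3

Producers (level 1): Lichen, Cottongrass, Dwarf Alder, Arctic Willow.
Following each consumer down to its lowest-level prey: Lichen → Arctic Ground Squirrel → Snowy Owl (levels 1 through 3).
All prey of Snowy Owl (Arctic Ground Squirrel 2, Arctic Hare 2) are at level 2 or above, so Snowy Owl is at level 1 + 2 = 3.
Every consumer has at least one prey at level 2 or below, so none exceeds level 3.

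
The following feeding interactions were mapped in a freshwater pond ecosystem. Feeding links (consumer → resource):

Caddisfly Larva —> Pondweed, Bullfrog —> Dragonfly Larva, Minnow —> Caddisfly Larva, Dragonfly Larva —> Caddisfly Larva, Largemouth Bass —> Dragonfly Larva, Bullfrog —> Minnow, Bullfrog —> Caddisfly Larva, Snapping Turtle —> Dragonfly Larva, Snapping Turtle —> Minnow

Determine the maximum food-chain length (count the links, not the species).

One longest chain: Pondweed → Caddisfly Larva → Dragonfly Larva → Snapping Turtle.
It has 4 species and 3 links.

3 links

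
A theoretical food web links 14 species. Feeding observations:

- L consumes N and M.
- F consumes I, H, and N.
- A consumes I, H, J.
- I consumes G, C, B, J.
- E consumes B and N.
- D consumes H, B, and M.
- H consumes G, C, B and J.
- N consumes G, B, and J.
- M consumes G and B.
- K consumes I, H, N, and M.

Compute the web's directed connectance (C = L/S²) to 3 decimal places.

C = 0.153

The web has S = 14 species and L = 30 feeding links.
C = L / S² = 30 / 196 = 0.1531 ≈ 0.153.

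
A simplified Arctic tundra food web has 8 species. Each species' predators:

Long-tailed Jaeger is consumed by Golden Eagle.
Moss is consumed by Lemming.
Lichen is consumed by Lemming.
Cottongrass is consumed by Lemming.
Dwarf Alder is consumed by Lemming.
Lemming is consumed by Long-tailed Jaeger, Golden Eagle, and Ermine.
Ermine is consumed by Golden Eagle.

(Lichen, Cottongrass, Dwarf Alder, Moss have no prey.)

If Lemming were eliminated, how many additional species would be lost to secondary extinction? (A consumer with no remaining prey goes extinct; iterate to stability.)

Remove Lemming.
Round 1: Long-tailed Jaeger (all prey gone), Ermine (all prey gone) → extinct.
Round 2: Golden Eagle (all prey gone) → extinct.
No further losses. Total secondary extinctions: 3.

3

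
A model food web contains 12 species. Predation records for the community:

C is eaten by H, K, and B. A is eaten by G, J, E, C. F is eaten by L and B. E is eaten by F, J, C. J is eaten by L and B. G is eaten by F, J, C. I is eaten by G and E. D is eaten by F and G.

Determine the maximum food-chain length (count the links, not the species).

One longest chain: I → G → F → L.
It has 4 species and 3 links.

3 links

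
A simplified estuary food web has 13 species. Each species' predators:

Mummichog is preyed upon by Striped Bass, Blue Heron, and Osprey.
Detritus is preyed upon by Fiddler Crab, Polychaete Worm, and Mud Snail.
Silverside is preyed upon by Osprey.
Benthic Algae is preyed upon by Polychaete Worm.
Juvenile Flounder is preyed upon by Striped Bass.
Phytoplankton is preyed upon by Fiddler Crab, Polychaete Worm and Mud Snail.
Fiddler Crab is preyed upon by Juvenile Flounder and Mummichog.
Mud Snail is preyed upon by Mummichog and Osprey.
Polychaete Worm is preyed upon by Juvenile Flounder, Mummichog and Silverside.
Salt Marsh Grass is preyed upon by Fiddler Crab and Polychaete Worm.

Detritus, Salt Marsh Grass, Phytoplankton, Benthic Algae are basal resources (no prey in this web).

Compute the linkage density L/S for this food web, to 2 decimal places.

L/S = 1.62

There are L = 21 links among S = 13 species.
L/S = 21/13 = 1.6154 ≈ 1.62.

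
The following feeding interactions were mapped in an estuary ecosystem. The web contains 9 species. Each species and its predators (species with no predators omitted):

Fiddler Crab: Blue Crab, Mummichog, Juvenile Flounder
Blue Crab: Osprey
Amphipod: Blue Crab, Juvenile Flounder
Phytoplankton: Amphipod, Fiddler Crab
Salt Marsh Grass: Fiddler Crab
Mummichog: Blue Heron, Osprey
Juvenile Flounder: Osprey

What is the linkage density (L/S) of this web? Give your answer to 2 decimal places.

L/S = 1.33

There are L = 12 links among S = 9 species.
L/S = 12/9 = 1.3333 ≈ 1.33.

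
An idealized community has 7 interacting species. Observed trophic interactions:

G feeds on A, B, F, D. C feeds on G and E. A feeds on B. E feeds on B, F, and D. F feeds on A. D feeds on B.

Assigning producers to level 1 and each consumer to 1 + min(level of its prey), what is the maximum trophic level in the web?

Producers (level 1): B.
Following each consumer down to its lowest-level prey: B → G → C (levels 1 through 3).
All prey of C (G 2, E 2) are at level 2 or above, so C is at level 1 + 2 = 3.
Every consumer has at least one prey at level 2 or below, so none exceeds level 3.

3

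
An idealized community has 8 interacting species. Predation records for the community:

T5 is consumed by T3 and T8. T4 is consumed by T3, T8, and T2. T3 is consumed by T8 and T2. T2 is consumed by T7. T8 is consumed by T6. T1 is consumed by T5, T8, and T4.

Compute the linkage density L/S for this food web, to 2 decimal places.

There are L = 12 links among S = 8 species.
L/S = 12/8 = 1.5000 ≈ 1.50.

L/S = 1.50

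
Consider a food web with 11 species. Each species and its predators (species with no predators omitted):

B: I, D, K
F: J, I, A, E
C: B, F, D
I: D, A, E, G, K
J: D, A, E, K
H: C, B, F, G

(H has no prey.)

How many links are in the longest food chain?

One longest chain: H → C → F → J → D.
It has 5 species and 4 links.

4 links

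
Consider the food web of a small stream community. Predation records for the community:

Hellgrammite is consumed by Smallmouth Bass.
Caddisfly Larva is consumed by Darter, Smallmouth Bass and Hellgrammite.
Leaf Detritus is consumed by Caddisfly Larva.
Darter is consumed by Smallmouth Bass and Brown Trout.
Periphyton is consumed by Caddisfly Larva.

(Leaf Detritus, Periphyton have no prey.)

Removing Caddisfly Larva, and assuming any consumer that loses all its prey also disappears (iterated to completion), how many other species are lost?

4

Remove Caddisfly Larva.
Round 1: Hellgrammite (all prey gone), Darter (all prey gone) → extinct.
Round 2: Smallmouth Bass (all prey gone), Brown Trout (all prey gone) → extinct.
No further losses. Total secondary extinctions: 4.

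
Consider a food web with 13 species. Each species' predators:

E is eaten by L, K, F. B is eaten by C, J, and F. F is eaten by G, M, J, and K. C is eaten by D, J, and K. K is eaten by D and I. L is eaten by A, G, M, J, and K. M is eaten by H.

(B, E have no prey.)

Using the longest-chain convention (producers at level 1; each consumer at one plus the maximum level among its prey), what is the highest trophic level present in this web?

4

Producers (level 1): B, E.
B → F → M → H gives H level 4.
No species has a prey at level 4, so no species reaches level 5.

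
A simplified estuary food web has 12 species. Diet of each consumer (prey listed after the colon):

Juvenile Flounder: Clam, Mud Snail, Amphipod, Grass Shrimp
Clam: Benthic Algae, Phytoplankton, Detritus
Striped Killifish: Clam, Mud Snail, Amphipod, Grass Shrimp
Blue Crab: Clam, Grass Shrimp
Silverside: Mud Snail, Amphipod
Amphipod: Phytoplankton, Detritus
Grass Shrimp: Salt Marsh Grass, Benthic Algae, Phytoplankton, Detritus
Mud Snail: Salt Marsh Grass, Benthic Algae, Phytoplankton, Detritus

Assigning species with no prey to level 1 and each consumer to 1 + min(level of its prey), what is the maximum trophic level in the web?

Basal resources (level 1): Salt Marsh Grass, Benthic Algae, Phytoplankton, Detritus.
Following each consumer down to its lowest-level prey: Benthic Algae → Clam → Striped Killifish (levels 1 through 3).
All prey of Striped Killifish (Clam 2, Mud Snail 2, Amphipod 2, Grass Shrimp 2) are at level 2 or above, so Striped Killifish is at level 1 + 2 = 3.
Every consumer has at least one prey at level 2 or below, so none exceeds level 3.

3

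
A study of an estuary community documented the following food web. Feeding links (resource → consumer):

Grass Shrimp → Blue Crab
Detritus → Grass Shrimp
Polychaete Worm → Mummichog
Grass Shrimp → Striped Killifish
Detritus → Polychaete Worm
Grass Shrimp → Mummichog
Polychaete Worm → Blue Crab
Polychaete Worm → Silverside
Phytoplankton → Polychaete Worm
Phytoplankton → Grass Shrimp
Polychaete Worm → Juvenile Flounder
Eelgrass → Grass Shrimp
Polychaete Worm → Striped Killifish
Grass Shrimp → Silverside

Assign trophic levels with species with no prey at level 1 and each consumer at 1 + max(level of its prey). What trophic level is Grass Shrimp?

Eelgrass has no prey (basal) → level 1.
Grass Shrimp eats Eelgrass (level 1); other prey at levels: Detritus 1, Phytoplankton 1 → level 2.

Trophic level 2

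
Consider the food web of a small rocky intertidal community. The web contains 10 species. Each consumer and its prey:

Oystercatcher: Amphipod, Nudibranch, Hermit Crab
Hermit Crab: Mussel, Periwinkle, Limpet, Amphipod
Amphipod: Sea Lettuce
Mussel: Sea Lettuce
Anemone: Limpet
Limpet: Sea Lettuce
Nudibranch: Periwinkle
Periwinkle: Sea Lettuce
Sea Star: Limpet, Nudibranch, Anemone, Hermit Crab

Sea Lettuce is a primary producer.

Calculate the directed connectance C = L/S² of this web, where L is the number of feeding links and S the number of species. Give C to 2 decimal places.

The web has S = 10 species and L = 17 feeding links.
C = L / S² = 17 / 100 = 0.1700 ≈ 0.17.

C = 0.17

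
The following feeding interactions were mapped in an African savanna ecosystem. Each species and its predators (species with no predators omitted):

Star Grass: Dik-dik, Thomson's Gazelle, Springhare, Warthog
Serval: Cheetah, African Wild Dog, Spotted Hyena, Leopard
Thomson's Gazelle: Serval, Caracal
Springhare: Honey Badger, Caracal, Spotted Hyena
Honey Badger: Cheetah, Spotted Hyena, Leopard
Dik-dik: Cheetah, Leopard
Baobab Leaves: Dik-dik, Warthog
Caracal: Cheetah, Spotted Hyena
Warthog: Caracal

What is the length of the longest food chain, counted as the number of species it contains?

One longest chain: Star Grass → Thomson's Gazelle → Caracal → Cheetah.
It has 4 species and 3 links.

4 species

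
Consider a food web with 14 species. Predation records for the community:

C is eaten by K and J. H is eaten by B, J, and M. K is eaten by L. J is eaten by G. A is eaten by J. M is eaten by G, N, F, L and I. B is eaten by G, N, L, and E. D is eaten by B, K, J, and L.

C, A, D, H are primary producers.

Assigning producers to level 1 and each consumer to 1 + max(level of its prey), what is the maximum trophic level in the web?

3

Producers (level 1): C, A, D, H.
H → M → I gives I level 3.
No species has a prey at level 3, so no species reaches level 4.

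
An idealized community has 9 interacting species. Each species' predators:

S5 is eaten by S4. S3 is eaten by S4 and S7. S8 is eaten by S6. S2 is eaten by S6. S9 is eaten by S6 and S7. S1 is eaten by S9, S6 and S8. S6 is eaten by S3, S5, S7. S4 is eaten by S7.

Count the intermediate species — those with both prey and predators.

Intermediate species (has both prey and predators): S9, S8, S6, S5, S3, S4.
Count: 6.

6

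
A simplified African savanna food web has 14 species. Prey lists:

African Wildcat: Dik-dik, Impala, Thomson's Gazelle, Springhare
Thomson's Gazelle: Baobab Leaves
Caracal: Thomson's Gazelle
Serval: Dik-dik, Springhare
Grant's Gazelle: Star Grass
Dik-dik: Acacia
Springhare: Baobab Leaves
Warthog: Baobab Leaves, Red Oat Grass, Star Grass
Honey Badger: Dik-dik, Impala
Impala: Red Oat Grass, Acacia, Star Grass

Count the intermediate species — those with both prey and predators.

4

Intermediate species (has both prey and predators): Dik-dik, Impala, Thomson's Gazelle, Springhare.
Count: 4.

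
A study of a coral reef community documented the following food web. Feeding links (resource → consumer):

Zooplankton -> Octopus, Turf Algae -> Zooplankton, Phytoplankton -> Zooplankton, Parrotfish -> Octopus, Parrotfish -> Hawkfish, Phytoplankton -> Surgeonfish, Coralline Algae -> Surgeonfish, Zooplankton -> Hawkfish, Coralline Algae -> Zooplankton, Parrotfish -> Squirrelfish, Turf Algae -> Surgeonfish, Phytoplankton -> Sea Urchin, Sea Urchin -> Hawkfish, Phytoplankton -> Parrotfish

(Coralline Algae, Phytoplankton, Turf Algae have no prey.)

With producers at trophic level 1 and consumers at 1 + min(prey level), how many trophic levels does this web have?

Producers (level 1): Coralline Algae, Phytoplankton, Turf Algae.
Following each consumer down to its lowest-level prey: Phytoplankton → Parrotfish → Squirrelfish (levels 1 through 3).
All prey of Squirrelfish (Parrotfish 2) are at level 2 or above, so Squirrelfish is at level 1 + 2 = 3.
Every consumer has at least one prey at level 2 or below, so none exceeds level 3.

3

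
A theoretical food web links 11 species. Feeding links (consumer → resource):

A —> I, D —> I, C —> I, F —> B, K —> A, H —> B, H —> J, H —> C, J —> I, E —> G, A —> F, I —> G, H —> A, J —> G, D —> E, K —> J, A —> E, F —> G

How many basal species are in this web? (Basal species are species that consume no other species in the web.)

2

Basal species (no prey listed): B, G.
Count: 2.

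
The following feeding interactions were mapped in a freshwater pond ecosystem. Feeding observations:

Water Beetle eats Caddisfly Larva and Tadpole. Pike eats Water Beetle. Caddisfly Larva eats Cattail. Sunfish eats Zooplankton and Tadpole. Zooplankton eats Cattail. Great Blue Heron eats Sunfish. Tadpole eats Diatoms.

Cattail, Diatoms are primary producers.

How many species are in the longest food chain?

One longest chain: Cattail → Caddisfly Larva → Water Beetle → Pike.
It has 4 species and 3 links.

4 species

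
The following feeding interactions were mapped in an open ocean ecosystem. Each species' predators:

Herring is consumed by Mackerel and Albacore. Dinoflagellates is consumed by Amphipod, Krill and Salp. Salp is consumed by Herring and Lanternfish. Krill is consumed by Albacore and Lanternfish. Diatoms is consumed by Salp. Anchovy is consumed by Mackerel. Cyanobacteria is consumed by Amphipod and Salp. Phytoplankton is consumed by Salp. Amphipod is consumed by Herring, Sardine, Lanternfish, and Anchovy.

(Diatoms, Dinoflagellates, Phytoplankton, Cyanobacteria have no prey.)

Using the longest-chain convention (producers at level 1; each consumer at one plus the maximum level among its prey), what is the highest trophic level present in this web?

4

Producers (level 1): Diatoms, Dinoflagellates, Phytoplankton, Cyanobacteria.
Diatoms → Salp → Herring → Albacore gives Albacore level 4.
No species has a prey at level 4, so no species reaches level 5.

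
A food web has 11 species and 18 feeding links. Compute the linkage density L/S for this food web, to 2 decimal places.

L/S = 1.64

There are L = 18 links among S = 11 species.
L/S = 18/11 = 1.6364 ≈ 1.64.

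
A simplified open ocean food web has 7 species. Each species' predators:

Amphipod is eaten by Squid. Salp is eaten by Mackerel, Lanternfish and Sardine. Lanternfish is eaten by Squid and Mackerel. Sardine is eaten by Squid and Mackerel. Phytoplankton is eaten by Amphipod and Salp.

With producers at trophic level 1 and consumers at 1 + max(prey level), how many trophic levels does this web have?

Producers (level 1): Phytoplankton.
Phytoplankton → Salp → Sardine → Squid gives Squid level 4.
No species has a prey at level 4, so no species reaches level 5.

4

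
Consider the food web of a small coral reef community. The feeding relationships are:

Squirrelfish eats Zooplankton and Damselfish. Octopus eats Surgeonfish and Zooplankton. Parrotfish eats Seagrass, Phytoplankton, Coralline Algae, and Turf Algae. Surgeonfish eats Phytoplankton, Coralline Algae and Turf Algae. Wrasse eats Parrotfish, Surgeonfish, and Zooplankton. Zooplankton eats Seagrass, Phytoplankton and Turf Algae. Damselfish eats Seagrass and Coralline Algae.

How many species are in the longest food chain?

One longest chain: Turf Algae → Surgeonfish → Octopus.
It has 3 species and 2 links.

3 species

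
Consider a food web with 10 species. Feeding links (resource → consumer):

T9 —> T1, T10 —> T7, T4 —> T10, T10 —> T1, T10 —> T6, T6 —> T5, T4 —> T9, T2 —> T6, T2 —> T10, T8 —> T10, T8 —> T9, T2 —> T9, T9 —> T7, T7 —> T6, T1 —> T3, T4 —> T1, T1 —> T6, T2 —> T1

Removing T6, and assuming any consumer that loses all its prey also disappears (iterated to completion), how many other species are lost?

1

Remove T6.
Round 1: T5 (all prey gone) → extinct.
No further losses. Total secondary extinctions: 1.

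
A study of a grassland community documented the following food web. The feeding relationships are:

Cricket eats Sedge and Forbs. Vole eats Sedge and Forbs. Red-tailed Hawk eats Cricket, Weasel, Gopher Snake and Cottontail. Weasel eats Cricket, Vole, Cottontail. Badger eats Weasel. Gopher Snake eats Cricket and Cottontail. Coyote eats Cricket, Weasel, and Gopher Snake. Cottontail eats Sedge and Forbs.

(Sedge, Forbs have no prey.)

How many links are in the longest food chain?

3 links

One longest chain: Sedge → Cottontail → Weasel → Badger.
It has 4 species and 3 links.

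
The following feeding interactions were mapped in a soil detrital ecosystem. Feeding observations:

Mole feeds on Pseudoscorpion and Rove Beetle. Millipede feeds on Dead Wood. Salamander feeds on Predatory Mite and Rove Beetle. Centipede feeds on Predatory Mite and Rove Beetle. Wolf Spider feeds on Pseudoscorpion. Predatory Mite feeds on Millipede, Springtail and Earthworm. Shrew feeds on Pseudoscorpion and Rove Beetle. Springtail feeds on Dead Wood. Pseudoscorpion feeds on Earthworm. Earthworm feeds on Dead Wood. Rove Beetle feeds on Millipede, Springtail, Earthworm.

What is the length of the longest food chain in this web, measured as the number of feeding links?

One longest chain: Dead Wood → Springtail → Rove Beetle → Mole.
It has 4 species and 3 links.

3 links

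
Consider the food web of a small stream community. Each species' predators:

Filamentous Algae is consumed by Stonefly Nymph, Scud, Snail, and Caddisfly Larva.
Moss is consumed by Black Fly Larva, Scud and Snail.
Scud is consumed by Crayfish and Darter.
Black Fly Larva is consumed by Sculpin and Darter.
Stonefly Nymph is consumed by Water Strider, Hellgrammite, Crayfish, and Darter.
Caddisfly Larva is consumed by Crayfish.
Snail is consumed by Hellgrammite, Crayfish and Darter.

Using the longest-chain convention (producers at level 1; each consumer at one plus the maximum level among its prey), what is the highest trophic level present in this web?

Producers (level 1): Filamentous Algae, Moss.
Filamentous Algae → Scud → Darter gives Darter level 3.
No species has a prey at level 3, so no species reaches level 4.

3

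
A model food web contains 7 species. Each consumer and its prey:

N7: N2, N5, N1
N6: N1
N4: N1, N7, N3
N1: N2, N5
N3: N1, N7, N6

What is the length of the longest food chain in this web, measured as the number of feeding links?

4 links

One longest chain: N2 → N1 → N7 → N3 → N4.
It has 5 species and 4 links.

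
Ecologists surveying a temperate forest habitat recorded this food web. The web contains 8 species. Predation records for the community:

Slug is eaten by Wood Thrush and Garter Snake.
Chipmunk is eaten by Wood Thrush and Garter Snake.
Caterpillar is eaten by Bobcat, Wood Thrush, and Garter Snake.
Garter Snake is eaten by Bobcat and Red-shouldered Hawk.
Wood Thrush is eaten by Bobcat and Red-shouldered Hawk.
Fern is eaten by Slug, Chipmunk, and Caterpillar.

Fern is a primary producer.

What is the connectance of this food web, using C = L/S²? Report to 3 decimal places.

C = 0.219

The web has S = 8 species and L = 14 feeding links.
C = L / S² = 14 / 64 = 0.2188 ≈ 0.219.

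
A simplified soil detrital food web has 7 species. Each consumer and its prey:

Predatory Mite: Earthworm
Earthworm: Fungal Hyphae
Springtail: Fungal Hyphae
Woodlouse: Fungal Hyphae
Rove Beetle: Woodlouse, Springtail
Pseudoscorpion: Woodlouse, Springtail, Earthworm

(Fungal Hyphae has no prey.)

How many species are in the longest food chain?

3 species

One longest chain: Fungal Hyphae → Woodlouse → Pseudoscorpion.
It has 3 species and 2 links.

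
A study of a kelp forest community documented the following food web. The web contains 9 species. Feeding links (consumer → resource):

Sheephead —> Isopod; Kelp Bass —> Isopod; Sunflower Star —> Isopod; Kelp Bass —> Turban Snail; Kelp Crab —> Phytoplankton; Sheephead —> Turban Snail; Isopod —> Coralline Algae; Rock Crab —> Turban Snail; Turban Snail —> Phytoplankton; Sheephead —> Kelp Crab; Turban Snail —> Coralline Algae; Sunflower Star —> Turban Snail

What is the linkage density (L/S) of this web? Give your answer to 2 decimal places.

There are L = 12 links among S = 9 species.
L/S = 12/9 = 1.3333 ≈ 1.33.

L/S = 1.33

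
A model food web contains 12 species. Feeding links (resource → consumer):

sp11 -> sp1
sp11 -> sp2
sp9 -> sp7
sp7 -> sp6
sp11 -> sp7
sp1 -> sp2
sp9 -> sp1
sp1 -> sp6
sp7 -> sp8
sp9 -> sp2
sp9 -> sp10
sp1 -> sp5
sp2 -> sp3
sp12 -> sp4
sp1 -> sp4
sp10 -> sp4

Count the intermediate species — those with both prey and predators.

Intermediate species (has both prey and predators): sp10, sp1, sp7, sp2.
Count: 4.

4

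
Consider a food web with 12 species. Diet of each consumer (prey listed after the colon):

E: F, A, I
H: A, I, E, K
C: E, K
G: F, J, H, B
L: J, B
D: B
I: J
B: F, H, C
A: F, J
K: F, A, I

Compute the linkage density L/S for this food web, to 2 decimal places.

L/S = 2.08

There are L = 25 links among S = 12 species.
L/S = 25/12 = 2.0833 ≈ 2.08.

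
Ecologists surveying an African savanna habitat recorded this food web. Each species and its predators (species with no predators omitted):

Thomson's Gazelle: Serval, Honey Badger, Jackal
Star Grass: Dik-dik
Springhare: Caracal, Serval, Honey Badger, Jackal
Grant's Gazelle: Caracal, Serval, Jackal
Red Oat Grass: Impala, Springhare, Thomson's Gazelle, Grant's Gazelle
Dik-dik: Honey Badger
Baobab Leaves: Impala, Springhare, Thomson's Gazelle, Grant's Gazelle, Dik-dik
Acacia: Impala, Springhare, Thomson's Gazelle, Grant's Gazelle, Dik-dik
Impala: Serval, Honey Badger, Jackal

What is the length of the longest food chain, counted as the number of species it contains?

One longest chain: Baobab Leaves → Springhare → Caracal.
It has 3 species and 2 links.

3 species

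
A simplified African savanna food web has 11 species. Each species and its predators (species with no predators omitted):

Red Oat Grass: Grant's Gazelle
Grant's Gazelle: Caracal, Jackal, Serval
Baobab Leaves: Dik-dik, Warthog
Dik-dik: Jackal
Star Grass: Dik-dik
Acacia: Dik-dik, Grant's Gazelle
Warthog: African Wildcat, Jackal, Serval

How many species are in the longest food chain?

3 species

One longest chain: Baobab Leaves → Warthog → African Wildcat.
It has 3 species and 2 links.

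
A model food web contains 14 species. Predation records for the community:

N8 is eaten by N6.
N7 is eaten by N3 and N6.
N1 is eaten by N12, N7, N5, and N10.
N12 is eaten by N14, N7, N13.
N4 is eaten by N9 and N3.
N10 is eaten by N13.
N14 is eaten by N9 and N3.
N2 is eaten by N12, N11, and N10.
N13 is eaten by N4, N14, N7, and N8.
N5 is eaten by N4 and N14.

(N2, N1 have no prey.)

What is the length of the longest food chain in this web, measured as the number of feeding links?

4 links

One longest chain: N2 → N10 → N13 → N14 → N9.
It has 5 species and 4 links.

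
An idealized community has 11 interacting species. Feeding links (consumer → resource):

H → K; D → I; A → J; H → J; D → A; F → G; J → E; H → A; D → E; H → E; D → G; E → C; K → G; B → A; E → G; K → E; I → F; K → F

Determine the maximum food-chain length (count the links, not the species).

One longest chain: G → E → J → A → D.
It has 5 species and 4 links.

4 links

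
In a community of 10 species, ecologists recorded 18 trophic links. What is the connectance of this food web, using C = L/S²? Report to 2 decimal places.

C = 0.18

The web has S = 10 species and L = 18 feeding links.
C = L / S² = 18 / 100 = 0.1800 ≈ 0.18.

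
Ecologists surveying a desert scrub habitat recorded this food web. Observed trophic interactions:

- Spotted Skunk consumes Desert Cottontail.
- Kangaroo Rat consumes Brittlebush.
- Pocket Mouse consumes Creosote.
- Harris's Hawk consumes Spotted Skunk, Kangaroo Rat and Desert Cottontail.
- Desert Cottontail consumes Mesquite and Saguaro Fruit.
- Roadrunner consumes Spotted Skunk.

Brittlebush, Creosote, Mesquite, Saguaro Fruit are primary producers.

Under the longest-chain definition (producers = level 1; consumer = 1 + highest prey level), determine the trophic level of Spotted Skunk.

Trophic level 3

Mesquite is a producer → level 1.
Desert Cottontail eats Mesquite (level 1); other prey at levels: Saguaro Fruit 1 → level 2.
Spotted Skunk eats Desert Cottontail → level 3.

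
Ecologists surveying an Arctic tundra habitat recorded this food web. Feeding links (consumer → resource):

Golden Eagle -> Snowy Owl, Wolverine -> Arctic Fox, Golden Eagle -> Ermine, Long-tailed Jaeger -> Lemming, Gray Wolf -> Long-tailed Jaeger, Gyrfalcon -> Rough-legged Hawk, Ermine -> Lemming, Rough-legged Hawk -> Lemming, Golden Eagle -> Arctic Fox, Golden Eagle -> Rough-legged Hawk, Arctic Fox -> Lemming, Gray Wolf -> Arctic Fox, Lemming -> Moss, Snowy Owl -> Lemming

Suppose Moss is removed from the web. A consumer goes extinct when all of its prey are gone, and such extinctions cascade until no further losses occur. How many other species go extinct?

Remove Moss.
Round 1: Lemming (all prey gone) → extinct.
Round 2: Long-tailed Jaeger (all prey gone), Ermine (all prey gone), Rough-legged Hawk (all prey gone), Arctic Fox (all prey gone), Snowy Owl (all prey gone) → extinct.
Round 3: Gray Wolf (all prey gone), Gyrfalcon (all prey gone), Wolverine (all prey gone), Golden Eagle (all prey gone) → extinct.
No further losses. Total secondary extinctions: 10.

10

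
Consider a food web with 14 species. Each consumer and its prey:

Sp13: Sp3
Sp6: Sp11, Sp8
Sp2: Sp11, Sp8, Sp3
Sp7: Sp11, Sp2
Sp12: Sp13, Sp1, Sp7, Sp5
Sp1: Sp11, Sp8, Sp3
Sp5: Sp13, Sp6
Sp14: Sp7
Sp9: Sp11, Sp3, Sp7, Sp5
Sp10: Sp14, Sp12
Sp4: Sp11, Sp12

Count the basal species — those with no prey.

Basal species (no prey listed): Sp11, Sp8, Sp3.
Count: 3.

3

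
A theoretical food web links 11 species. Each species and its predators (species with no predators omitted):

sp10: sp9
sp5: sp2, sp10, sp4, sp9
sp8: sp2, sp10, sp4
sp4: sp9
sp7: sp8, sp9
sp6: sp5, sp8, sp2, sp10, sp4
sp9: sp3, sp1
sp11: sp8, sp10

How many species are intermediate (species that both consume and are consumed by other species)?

Intermediate species (has both prey and predators): sp5, sp8, sp10, sp4, sp9.
Count: 5.

5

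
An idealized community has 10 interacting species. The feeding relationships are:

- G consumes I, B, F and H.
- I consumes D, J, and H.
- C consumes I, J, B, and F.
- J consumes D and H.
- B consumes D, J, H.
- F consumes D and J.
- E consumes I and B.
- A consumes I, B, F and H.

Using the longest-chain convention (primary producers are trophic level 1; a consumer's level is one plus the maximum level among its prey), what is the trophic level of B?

Trophic level 3

D is a producer → level 1.
J eats D (level 1); other prey at levels: H 1 → level 2.
B eats J (level 2); other prey at levels: D 1, H 1 → level 3.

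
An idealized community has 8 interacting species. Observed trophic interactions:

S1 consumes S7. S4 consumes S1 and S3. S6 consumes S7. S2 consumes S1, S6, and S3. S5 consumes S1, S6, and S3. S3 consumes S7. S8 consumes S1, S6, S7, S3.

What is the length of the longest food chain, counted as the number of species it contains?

3 species

One longest chain: S7 → S6 → S5.
It has 3 species and 2 links.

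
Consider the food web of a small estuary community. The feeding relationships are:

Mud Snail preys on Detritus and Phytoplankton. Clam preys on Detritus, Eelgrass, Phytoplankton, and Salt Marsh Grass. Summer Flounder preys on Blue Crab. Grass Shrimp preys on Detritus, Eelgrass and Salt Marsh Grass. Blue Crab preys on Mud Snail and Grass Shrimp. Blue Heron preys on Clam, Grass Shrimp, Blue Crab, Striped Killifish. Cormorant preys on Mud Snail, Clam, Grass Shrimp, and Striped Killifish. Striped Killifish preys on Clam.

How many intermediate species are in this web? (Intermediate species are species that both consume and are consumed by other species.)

Intermediate species (has both prey and predators): Grass Shrimp, Clam, Mud Snail, Blue Crab, Striped Killifish.
Count: 5.

5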